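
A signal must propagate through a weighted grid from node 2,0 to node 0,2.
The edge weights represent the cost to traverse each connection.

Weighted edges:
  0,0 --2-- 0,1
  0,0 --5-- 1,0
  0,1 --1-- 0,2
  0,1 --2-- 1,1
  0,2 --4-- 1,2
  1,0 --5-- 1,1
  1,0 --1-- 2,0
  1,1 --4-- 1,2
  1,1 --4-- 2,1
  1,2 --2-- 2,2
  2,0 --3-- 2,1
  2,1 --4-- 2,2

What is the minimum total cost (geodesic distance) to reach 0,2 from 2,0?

Shortest path: 2,0 → 1,0 → 0,0 → 0,1 → 0,2, total weight = 9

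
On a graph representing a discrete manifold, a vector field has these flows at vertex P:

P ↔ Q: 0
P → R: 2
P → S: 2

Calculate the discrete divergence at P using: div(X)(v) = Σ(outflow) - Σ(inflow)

Divergence = sum of outgoing flows = 0 + 2 + 2 = 4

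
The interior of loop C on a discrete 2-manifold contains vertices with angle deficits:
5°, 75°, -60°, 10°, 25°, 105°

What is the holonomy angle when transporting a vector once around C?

Holonomy = total enclosed curvature = 5° + 75° + (-60°) + 10° + 25° + 105° = 160°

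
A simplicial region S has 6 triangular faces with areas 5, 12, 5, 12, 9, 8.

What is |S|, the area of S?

5 + 12 + 5 + 12 + 9 + 8 = 51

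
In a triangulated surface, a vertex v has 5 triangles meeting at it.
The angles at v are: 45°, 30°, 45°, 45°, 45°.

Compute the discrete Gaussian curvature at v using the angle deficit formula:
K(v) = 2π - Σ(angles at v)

Sum of angles = 210°. K = 360° - 210° = 150°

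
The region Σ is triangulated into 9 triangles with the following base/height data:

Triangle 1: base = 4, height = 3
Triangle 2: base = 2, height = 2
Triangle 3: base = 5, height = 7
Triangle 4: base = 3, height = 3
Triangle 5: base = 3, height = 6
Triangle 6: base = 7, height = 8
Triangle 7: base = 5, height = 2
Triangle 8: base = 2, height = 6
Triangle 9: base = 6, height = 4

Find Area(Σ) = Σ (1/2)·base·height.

(1/2)×4×3 + (1/2)×2×2 + (1/2)×5×7 + (1/2)×3×3 + (1/2)×3×6 + (1/2)×7×8 + (1/2)×5×2 + (1/2)×2×6 + (1/2)×6×4 = 90.0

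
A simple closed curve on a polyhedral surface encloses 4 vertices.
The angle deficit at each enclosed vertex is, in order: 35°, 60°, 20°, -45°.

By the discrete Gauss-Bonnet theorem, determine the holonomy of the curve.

Holonomy = total enclosed curvature = 35° + 60° + 20° + (-45°) = 70°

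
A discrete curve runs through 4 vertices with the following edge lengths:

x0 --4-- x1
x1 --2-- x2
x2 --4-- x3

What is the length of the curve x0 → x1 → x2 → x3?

Arc length = 4 + 2 + 4 = 10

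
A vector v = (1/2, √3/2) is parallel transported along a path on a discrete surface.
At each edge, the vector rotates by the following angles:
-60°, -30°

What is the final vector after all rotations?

Total rotation: (-60°) + (-30°) = -90°. Final vector: (0.8660, -0.5000)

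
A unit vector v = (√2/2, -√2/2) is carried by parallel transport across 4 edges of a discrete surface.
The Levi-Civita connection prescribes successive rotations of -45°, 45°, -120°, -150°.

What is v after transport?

Total rotation: (-45°) + 45° + (-120°) + (-150°) = -270° ≡ 90° (mod 360°). Final vector: (0.7071, 0.7071)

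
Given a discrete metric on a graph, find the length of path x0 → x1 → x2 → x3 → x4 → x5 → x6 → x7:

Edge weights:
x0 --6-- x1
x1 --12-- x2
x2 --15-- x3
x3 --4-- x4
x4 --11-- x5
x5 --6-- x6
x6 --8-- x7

Arc length = 6 + 12 + 15 + 4 + 11 + 6 + 8 = 62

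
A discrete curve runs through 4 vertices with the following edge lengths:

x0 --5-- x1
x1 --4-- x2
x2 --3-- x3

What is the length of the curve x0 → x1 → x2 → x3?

Arc length = 5 + 4 + 3 = 12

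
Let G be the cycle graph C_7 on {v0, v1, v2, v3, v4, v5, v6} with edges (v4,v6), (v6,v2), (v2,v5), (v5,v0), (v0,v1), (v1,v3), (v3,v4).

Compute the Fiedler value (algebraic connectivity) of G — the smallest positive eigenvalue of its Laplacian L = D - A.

The cycle graph C_n has Laplacian eigenvalues λ_k = 2 − 2cos(2πk/n), k = 0, 1, …, n−1. Here n = 7:
k=0: 2 − 2cos(0) = 0.0; k=1: 2 − 2cos(2π/7) = 0.753; k=2: 2 − 2cos(4π/7) = 2.445; k=3: 2 − 2cos(6π/7) = 3.8019; k=4: 2 − 2cos(8π/7) = 3.8019; k=5: 2 − 2cos(10π/7) = 2.445; k=6: 2 − 2cos(12π/7) = 0.753.
Laplacian eigenvalues: [0.0, 0.753, 0.753, 2.445, 2.445, 3.8019, 3.8019]. Algebraic connectivity (smallest non-zero eigenvalue) = 0.753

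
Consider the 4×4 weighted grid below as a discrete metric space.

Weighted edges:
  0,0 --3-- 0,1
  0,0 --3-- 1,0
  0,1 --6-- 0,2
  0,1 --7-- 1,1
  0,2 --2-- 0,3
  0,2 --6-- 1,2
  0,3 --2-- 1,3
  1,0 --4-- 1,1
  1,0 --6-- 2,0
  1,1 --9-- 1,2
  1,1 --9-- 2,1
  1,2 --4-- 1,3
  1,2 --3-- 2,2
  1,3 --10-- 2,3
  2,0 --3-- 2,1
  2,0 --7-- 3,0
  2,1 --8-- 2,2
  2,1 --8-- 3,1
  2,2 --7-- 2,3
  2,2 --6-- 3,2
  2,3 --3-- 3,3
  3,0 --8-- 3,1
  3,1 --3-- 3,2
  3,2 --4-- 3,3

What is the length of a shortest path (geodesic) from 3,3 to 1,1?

Shortest path: 3,3 → 2,3 → 2,2 → 1,2 → 1,1, total weight = 22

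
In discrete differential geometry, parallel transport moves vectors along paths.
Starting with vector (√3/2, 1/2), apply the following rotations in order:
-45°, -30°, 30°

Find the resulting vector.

Total rotation: (-45°) + (-30°) + 30° = -45°. Final vector: (0.9659, -0.2588)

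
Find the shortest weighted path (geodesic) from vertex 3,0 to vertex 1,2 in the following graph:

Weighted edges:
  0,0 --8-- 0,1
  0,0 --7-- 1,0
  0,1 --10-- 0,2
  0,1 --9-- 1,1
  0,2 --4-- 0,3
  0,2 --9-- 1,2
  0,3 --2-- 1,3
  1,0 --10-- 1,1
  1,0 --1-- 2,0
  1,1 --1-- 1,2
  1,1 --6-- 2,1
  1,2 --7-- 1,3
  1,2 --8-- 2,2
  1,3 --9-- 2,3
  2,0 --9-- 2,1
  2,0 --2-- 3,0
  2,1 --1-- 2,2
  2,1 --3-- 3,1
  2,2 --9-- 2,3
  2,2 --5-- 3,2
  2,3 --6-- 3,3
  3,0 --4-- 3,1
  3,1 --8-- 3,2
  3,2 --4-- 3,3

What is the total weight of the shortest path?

Shortest path: 3,0 → 2,0 → 1,0 → 1,1 → 1,2, total weight = 14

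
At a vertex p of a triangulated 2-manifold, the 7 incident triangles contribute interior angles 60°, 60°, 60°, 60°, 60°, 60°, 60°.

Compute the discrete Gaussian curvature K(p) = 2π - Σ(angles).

Sum of angles = 420°. K = 360° - 420° = -60°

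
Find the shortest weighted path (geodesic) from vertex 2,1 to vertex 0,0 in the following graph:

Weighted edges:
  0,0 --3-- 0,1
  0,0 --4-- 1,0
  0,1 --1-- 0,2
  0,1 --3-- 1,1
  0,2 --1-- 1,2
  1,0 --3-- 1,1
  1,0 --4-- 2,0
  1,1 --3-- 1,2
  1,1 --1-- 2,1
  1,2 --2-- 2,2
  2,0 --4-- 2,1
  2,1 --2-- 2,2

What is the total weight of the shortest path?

Shortest path: 2,1 → 1,1 → 0,1 → 0,0, total weight = 7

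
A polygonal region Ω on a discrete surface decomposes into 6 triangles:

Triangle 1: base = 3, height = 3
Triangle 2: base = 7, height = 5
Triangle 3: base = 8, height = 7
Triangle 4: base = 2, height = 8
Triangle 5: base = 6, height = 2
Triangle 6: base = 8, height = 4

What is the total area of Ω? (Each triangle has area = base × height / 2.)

(1/2)×3×3 + (1/2)×7×5 + (1/2)×8×7 + (1/2)×2×8 + (1/2)×6×2 + (1/2)×8×4 = 80.0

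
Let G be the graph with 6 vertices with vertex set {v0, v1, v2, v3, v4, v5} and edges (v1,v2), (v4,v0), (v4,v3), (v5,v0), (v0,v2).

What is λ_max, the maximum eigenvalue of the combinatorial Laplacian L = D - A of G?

Degrees: deg(v0) = 3, deg(v1) = 1, deg(v2) = 2, deg(v3) = 1, deg(v4) = 2, deg(v5) = 1.
L = D − A with rows/columns ordered (v0, v1, v2, v3, v4, v5):
  [ 3,  0, -1,  0, -1, -1]
  [ 0,  1, -1,  0,  0,  0]
  [-1, -1,  2,  0,  0,  0]
  [ 0,  0,  0,  1, -1,  0]
  [-1,  0,  0, -1,  2,  0]
  [-1,  0,  0,  0,  0,  1]
Characteristic polynomial: det(λI − L) = λ(λ² − 3λ + 1)(λ² − 5λ + 3)(λ − 2).
Roots: λ = 0; (λ² − 3λ + 1) = 0 ⇒ λ = (3 ± √5)/2 ≈ 0.382, 2.618; (λ² − 5λ + 3) = 0 ⇒ λ = (5 ± √13)/2 ≈ 0.6972, 4.3028; (λ − 2) = 0 ⇒ λ = 2.
(Check: the roots sum (with multiplicity) to 10, matching trace L = Σdeg = 2·5 = 10.)
Laplacian eigenvalues: [0.0, 0.382, 0.6972, 2.0, 2.618, 4.3028]. Largest eigenvalue (spectral radius) = 4.3028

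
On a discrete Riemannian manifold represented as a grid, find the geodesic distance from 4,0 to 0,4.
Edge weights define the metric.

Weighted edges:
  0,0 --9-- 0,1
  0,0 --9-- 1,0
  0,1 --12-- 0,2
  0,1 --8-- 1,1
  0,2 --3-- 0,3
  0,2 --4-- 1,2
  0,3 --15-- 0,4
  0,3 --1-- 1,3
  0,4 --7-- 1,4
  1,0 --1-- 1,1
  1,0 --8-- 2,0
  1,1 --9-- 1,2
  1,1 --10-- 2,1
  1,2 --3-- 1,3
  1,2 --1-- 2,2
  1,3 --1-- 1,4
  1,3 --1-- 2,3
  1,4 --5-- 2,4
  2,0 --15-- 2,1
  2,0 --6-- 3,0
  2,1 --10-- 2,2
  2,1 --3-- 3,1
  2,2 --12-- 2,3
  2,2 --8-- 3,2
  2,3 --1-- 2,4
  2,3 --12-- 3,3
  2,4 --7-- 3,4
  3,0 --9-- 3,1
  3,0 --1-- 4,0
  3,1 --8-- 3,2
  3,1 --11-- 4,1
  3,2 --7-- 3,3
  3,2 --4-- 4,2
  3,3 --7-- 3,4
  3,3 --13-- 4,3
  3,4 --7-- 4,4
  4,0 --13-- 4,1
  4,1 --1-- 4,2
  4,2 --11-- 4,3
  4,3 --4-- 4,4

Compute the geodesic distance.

Shortest path: 4,0 → 3,0 → 3,1 → 2,1 → 2,2 → 1,2 → 1,3 → 1,4 → 0,4, total weight = 35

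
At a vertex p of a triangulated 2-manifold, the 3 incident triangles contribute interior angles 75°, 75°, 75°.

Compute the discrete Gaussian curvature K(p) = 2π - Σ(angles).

Sum of angles = 225°. K = 360° - 225° = 135° = 3π/4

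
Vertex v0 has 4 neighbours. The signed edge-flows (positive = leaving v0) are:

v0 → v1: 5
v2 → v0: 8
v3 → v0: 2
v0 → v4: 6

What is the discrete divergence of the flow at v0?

Divergence = sum of outgoing flows = 5 + (-8) + (-2) + 6 = 1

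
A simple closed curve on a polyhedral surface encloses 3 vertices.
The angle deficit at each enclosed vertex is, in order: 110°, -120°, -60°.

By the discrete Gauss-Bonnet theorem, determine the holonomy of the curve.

Holonomy = total enclosed curvature = 110° + (-120°) + (-60°) = -70°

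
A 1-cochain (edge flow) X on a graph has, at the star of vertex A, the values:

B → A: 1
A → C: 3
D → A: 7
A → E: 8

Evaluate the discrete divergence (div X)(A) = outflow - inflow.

Divergence = sum of outgoing flows = (-1) + 3 + (-7) + 8 = 3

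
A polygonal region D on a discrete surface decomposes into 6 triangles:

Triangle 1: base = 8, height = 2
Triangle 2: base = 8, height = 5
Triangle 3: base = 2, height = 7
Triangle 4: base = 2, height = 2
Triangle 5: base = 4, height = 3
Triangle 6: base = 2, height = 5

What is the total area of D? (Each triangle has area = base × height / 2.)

(1/2)×8×2 + (1/2)×8×5 + (1/2)×2×7 + (1/2)×2×2 + (1/2)×4×3 + (1/2)×2×5 = 48.0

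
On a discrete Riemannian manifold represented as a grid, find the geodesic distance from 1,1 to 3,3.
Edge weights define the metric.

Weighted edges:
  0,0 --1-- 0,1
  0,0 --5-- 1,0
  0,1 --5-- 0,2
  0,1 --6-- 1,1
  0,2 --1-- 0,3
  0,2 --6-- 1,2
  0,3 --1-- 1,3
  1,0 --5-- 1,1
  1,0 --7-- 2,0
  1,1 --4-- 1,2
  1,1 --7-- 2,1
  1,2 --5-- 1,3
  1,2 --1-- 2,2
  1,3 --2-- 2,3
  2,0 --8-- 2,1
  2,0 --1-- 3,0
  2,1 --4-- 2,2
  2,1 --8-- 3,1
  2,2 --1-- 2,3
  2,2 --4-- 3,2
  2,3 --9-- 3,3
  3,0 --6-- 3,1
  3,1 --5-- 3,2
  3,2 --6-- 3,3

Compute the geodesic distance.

Shortest path: 1,1 → 1,2 → 2,2 → 2,3 → 3,3, total weight = 15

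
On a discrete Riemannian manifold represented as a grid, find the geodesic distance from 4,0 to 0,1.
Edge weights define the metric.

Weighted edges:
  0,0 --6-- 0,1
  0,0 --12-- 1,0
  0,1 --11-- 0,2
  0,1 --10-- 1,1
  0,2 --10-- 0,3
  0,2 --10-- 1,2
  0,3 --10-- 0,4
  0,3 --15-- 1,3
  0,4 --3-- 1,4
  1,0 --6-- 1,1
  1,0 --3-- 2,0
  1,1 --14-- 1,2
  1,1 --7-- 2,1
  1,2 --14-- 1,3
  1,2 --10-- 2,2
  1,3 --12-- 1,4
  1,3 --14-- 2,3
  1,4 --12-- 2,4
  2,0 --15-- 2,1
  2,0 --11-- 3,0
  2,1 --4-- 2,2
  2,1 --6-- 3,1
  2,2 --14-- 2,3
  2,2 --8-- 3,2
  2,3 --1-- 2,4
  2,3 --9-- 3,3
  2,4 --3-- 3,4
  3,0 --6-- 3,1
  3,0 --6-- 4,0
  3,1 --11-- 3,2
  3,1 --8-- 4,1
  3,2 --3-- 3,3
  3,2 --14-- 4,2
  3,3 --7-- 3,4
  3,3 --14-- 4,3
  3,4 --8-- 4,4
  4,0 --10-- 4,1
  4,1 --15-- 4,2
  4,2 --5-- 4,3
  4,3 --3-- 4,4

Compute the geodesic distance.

Shortest path: 4,0 → 3,0 → 3,1 → 2,1 → 1,1 → 0,1, total weight = 35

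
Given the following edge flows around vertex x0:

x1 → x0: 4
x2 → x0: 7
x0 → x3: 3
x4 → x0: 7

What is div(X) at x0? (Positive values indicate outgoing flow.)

Divergence = sum of outgoing flows = (-4) + (-7) + 3 + (-7) = -15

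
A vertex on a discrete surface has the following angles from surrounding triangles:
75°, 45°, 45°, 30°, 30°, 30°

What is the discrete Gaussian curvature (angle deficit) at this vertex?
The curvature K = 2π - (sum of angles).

Sum of angles = 255°. K = 360° - 255° = 105° = 7π/12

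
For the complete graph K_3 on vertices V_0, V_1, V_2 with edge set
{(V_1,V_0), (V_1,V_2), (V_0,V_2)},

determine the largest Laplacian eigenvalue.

For the complete graph K_n, L = nI − J (J = all-ones matrix). J has eigenvalues n (once, eigenvector 𝟙) and 0 (multiplicity n−1), so L has eigenvalues 0 (once) and n (multiplicity n−1). Here n = 3: eigenvalue 0 once and 3 with multiplicity 2.
Laplacian eigenvalues: [0.0, 3.0, 3.0]. Largest eigenvalue (spectral radius) = 3.0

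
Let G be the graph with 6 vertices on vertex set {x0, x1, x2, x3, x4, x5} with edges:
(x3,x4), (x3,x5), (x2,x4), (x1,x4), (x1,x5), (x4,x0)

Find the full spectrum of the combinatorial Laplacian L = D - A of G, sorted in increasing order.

Degrees: deg(x0) = 1, deg(x1) = 2, deg(x2) = 1, deg(x3) = 2, deg(x4) = 4, deg(x5) = 2.
L = D − A with rows/columns ordered (x0, x1, x2, x3, x4, x5):
  [ 1,  0,  0,  0, -1,  0]
  [ 0,  2,  0,  0, -1, -1]
  [ 0,  0,  1,  0, -1,  0]
  [ 0,  0,  0,  2, -1, -1]
  [-1, -1, -1, -1,  4,  0]
  [ 0, -1,  0, -1,  0,  2]
Characteristic polynomial: det(λI − L) = λ(λ² − 6λ + 4)(λ − 1)(λ − 2)(λ − 3).
Roots: λ = 0; (λ² − 6λ + 4) = 0 ⇒ λ = 3 ± √5 ≈ 0.7639, 5.2361; (λ − 1) = 0 ⇒ λ = 1; (λ − 2) = 0 ⇒ λ = 2; (λ − 3) = 0 ⇒ λ = 3.
(Check: the roots sum (with multiplicity) to 12, matching trace L = Σdeg = 2·6 = 12.)
Laplacian eigenvalues (increasing order): [0.0, 0.7639, 1.0, 2.0, 3.0, 5.2361]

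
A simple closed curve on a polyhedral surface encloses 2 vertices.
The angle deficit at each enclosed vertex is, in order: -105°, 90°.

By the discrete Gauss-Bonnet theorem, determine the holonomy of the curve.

Holonomy = total enclosed curvature = (-105°) + 90° = -15°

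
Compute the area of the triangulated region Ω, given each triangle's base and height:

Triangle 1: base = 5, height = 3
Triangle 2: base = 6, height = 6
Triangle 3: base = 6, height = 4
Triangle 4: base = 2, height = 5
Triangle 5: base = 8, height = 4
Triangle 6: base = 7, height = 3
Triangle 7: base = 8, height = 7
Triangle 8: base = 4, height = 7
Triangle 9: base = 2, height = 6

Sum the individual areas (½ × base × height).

(1/2)×5×3 + (1/2)×6×6 + (1/2)×6×4 + (1/2)×2×5 + (1/2)×8×4 + (1/2)×7×3 + (1/2)×8×7 + (1/2)×4×7 + (1/2)×2×6 = 117.0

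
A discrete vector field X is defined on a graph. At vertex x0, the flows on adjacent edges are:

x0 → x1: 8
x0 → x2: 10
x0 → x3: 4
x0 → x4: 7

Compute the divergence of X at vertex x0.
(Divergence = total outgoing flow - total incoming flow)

Divergence = sum of outgoing flows = 8 + 10 + 4 + 7 = 29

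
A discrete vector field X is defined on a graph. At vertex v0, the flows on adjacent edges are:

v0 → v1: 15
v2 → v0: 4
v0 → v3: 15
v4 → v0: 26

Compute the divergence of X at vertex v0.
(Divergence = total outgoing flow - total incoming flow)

Divergence = sum of outgoing flows = 15 + (-4) + 15 + (-26) = 0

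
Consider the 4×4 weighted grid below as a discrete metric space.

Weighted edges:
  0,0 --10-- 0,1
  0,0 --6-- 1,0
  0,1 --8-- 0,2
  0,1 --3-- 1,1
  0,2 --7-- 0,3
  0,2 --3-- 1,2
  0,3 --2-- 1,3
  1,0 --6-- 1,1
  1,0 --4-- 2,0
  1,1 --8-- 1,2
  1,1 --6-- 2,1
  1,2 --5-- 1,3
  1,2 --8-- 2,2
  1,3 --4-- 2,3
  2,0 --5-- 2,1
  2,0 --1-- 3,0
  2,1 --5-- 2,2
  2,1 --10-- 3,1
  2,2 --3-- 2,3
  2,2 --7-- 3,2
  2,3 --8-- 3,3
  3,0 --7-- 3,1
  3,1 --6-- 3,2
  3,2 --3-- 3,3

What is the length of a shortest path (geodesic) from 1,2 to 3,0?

Shortest path: 1,2 → 2,2 → 2,1 → 2,0 → 3,0, total weight = 19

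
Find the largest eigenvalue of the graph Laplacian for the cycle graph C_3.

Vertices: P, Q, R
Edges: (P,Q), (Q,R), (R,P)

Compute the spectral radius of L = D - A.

The cycle graph C_n has Laplacian eigenvalues λ_k = 2 − 2cos(2πk/n), k = 0, 1, …, n−1. Here n = 3:
k=0: 2 − 2cos(0) = 0.0; k=1: 2 − 2cos(2π/3) = 3.0; k=2: 2 − 2cos(4π/3) = 3.0.
Laplacian eigenvalues: [0.0, 3.0, 3.0]. Largest eigenvalue (spectral radius) = 3.0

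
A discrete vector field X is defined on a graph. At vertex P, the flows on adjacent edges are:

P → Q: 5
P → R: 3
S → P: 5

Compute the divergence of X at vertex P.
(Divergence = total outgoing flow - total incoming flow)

Divergence = sum of outgoing flows = 5 + 3 + (-5) = 3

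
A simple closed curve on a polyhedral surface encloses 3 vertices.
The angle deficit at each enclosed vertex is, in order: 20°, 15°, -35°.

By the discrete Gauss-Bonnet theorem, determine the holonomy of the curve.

Holonomy = total enclosed curvature = 20° + 15° + (-35°) = 0°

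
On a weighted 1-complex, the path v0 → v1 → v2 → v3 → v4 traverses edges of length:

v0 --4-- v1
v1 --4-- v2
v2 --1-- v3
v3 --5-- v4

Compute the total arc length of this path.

Arc length = 4 + 4 + 1 + 5 = 14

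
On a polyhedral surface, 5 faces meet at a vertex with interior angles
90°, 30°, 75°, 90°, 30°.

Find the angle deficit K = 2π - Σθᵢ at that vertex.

Sum of angles = 315°. K = 360° - 315° = 45° = π/4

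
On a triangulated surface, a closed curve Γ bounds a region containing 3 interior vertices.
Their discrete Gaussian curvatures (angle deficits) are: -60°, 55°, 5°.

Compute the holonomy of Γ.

Holonomy = total enclosed curvature = (-60°) + 55° + 5° = 0°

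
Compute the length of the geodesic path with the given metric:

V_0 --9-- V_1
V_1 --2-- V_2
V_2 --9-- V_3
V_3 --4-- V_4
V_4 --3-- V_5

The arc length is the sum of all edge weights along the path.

Arc length = 9 + 2 + 9 + 4 + 3 = 27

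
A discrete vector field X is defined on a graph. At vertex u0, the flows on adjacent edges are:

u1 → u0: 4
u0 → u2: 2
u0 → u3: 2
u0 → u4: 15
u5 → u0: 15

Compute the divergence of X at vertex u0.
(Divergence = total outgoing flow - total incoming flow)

Divergence = sum of outgoing flows = (-4) + 2 + 2 + 15 + (-15) = 0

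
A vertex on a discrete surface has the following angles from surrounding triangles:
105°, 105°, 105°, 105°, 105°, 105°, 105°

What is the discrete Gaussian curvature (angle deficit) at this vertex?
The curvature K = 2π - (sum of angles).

Sum of angles = 735°. K = 360° - 735° = -375°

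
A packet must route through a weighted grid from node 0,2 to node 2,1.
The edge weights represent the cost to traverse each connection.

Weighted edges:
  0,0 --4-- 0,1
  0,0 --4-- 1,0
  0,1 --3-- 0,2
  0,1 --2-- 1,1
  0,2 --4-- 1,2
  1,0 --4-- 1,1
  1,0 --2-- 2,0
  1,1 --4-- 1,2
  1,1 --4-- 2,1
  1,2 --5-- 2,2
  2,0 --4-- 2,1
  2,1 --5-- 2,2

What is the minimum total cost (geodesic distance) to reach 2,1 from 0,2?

Shortest path: 0,2 → 0,1 → 1,1 → 2,1, total weight = 9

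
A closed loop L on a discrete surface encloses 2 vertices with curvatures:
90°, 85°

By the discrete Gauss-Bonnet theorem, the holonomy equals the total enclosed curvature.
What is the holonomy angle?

Holonomy = total enclosed curvature = 90° + 85° = 175°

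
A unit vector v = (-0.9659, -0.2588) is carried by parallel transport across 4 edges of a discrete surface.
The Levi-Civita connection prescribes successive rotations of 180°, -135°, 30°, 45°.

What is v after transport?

Total rotation: 180° + (-135°) + 30° + 45° = 120°. Final vector: (0.7071, -0.7071)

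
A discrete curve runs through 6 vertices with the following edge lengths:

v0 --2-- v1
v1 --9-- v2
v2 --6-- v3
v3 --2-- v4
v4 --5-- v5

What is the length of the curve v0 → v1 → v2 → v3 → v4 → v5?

Arc length = 2 + 9 + 6 + 2 + 5 = 24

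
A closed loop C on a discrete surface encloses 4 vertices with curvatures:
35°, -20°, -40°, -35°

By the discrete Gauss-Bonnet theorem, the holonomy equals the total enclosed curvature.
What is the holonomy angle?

Holonomy = total enclosed curvature = 35° + (-20°) + (-40°) + (-35°) = -60°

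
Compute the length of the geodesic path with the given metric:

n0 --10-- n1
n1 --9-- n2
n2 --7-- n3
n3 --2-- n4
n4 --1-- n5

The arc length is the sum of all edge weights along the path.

Arc length = 10 + 9 + 7 + 2 + 1 = 29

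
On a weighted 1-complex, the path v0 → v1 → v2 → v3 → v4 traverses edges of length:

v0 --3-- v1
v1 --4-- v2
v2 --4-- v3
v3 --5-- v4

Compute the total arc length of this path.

Arc length = 3 + 4 + 4 + 5 = 16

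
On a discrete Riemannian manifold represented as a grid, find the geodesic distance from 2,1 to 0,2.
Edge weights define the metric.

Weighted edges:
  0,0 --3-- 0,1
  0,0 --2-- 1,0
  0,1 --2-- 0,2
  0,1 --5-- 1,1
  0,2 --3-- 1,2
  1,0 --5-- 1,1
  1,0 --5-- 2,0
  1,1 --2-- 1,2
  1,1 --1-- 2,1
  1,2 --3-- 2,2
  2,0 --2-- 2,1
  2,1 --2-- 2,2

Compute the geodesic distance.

Shortest path: 2,1 → 1,1 → 1,2 → 0,2, total weight = 6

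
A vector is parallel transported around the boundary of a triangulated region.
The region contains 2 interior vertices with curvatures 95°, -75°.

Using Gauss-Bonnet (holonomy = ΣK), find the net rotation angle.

Holonomy = total enclosed curvature = 95° + (-75°) = 20°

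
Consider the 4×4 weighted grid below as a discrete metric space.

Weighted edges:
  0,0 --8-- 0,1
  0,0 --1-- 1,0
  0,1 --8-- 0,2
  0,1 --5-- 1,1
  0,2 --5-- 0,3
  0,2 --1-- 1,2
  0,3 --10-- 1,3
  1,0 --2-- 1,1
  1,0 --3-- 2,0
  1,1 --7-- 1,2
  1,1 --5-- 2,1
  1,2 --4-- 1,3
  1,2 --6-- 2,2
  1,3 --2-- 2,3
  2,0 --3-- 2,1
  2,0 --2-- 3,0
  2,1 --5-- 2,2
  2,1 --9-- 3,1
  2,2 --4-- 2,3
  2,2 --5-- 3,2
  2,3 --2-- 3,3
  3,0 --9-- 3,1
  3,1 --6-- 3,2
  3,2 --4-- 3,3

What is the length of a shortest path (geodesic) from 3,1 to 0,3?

Shortest path: 3,1 → 3,2 → 2,2 → 1,2 → 0,2 → 0,3, total weight = 23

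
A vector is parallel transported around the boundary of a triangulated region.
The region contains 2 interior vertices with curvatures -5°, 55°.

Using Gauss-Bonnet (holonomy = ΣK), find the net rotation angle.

Holonomy = total enclosed curvature = (-5°) + 55° = 50°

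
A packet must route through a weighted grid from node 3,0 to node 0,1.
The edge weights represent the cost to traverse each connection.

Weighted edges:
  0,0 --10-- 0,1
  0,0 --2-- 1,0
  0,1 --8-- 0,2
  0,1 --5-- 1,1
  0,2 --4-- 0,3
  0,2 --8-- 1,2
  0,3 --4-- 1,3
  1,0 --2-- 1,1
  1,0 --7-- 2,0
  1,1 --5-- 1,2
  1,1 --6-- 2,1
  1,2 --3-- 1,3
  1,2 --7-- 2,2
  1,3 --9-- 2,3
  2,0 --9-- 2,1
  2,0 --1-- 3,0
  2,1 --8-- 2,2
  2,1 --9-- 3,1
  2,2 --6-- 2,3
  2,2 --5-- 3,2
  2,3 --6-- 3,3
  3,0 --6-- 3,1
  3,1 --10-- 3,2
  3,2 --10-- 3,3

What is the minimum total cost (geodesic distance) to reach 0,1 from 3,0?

Shortest path: 3,0 → 2,0 → 1,0 → 1,1 → 0,1, total weight = 15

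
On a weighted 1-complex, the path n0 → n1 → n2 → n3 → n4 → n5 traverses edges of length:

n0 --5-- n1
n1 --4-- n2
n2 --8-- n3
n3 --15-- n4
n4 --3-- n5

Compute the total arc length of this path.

Arc length = 5 + 4 + 8 + 15 + 3 = 35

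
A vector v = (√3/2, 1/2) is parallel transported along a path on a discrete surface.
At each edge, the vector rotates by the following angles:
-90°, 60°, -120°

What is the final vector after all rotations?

Total rotation: (-90°) + 60° + (-120°) = -150°. Final vector: (-0.5000, -0.8660)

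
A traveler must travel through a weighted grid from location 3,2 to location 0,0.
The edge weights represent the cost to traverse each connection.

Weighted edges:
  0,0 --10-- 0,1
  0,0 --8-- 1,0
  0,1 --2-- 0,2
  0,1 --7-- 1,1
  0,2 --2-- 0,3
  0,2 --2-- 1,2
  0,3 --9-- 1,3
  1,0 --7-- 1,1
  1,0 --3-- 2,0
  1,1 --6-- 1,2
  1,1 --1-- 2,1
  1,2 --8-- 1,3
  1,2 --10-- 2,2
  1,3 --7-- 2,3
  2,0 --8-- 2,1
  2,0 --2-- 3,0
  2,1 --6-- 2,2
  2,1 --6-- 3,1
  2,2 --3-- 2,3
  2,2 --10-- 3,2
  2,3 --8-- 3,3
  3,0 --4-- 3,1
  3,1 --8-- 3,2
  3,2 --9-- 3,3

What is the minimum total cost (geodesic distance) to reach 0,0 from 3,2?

Shortest path: 3,2 → 3,1 → 3,0 → 2,0 → 1,0 → 0,0, total weight = 25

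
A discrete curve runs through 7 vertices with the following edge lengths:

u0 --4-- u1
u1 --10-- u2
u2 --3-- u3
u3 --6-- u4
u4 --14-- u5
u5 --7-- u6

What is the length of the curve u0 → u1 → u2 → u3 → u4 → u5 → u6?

Arc length = 4 + 10 + 3 + 6 + 14 + 7 = 44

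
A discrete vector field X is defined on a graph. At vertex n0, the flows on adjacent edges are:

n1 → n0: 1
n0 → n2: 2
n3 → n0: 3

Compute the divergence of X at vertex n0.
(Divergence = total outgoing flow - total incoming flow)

Divergence = sum of outgoing flows = (-1) + 2 + (-3) = -2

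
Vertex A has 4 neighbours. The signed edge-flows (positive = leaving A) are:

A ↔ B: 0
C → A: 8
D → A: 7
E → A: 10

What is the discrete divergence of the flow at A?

Divergence = sum of outgoing flows = 0 + (-8) + (-7) + (-10) = -25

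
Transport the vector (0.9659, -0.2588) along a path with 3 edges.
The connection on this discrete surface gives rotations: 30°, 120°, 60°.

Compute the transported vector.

Total rotation: 30° + 120° + 60° = 210° ≡ -150° (mod 360°). Final vector: (-0.9659, -0.2588)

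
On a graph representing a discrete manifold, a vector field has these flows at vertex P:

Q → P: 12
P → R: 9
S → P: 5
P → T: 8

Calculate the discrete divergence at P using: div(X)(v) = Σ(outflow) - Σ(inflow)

Divergence = sum of outgoing flows = (-12) + 9 + (-5) + 8 = 0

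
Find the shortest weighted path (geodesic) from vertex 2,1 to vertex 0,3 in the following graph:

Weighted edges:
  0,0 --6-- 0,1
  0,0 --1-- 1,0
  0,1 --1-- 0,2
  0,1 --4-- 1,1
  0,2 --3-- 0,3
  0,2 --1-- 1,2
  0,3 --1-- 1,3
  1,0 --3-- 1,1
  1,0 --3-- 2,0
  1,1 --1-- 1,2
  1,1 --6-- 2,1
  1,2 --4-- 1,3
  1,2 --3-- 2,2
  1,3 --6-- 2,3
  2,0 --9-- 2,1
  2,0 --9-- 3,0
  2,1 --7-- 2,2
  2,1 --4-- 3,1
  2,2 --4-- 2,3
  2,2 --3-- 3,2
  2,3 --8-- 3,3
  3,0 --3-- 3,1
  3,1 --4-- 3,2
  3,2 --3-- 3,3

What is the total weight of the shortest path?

Shortest path: 2,1 → 1,1 → 1,2 → 0,2 → 0,3, total weight = 11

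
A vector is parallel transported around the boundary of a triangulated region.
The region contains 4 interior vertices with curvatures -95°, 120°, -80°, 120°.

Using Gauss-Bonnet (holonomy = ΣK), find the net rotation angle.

Holonomy = total enclosed curvature = (-95°) + 120° + (-80°) + 120° = 65°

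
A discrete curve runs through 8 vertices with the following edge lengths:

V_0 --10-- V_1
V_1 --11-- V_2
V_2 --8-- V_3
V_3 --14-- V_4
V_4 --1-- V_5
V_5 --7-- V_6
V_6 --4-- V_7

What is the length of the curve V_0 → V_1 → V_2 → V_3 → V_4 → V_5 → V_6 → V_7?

Arc length = 10 + 11 + 8 + 14 + 1 + 7 + 4 = 55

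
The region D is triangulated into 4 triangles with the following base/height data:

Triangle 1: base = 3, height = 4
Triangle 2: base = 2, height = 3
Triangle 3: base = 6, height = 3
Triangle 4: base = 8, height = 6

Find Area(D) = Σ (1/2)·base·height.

(1/2)×3×4 + (1/2)×2×3 + (1/2)×6×3 + (1/2)×8×6 = 42.0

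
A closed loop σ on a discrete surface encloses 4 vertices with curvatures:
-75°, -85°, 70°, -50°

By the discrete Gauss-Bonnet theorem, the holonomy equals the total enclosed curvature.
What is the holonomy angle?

Holonomy = total enclosed curvature = (-75°) + (-85°) + 70° + (-50°) = -140°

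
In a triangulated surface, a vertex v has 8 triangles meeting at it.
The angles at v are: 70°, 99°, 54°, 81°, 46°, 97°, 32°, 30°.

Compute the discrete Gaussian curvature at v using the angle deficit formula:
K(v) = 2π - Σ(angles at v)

Sum of angles = 509°. K = 360° - 509° = -149° = -149π/180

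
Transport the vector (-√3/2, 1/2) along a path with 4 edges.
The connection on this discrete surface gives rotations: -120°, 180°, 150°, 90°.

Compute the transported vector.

Total rotation: (-120°) + 180° + 150° + 90° = 300° ≡ -60° (mod 360°). Final vector: (0, 1)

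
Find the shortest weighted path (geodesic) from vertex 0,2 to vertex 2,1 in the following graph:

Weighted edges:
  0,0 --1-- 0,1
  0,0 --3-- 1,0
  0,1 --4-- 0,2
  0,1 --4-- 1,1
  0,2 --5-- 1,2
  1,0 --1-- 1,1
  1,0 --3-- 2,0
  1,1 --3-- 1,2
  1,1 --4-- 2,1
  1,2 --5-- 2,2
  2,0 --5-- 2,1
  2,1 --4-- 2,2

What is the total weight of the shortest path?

Shortest path: 0,2 → 0,1 → 1,1 → 2,1, total weight = 12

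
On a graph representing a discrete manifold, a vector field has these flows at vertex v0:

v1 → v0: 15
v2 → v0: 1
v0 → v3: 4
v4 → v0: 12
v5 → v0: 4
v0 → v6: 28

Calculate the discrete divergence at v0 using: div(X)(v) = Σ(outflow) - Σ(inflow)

Divergence = sum of outgoing flows = (-15) + (-1) + 4 + (-12) + (-4) + 28 = 0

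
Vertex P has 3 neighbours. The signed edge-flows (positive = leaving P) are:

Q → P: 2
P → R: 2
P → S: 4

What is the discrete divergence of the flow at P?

Divergence = sum of outgoing flows = (-2) + 2 + 4 = 4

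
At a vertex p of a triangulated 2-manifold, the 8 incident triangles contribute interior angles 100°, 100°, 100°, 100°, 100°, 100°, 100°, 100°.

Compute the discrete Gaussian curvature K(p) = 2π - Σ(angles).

Sum of angles = 800°. K = 360° - 800° = -440°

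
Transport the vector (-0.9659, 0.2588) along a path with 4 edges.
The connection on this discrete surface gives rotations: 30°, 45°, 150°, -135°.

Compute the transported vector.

Total rotation: 30° + 45° + 150° + (-135°) = 90°. Final vector: (-0.2588, -0.9659)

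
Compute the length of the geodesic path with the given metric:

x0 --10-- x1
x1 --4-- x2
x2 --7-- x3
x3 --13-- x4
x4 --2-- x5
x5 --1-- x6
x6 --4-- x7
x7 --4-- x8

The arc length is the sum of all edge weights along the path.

Arc length = 10 + 4 + 7 + 13 + 2 + 1 + 4 + 4 = 45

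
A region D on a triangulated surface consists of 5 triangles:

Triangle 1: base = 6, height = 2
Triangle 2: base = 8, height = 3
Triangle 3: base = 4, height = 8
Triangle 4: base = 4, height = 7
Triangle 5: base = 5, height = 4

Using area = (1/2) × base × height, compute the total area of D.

(1/2)×6×2 + (1/2)×8×3 + (1/2)×4×8 + (1/2)×4×7 + (1/2)×5×4 = 58.0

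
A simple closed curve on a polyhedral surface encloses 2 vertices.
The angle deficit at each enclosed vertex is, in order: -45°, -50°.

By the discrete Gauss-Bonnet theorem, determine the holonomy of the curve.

Holonomy = total enclosed curvature = (-45°) + (-50°) = -95°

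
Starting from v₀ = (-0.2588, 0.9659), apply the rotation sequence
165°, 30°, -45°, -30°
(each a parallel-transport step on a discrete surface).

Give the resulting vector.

Total rotation: 165° + 30° + (-45°) + (-30°) = 120°. Final vector: (-0.7071, -0.7071)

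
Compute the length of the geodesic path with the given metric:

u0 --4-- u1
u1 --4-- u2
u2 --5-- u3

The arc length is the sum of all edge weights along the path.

Arc length = 4 + 4 + 5 = 13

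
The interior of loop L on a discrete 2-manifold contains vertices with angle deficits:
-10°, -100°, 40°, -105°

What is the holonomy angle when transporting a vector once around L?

Holonomy = total enclosed curvature = (-10°) + (-100°) + 40° + (-105°) = -175°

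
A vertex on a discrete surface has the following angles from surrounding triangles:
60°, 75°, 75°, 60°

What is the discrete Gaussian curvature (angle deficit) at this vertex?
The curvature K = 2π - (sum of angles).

Sum of angles = 270°. K = 360° - 270° = 90° = π/2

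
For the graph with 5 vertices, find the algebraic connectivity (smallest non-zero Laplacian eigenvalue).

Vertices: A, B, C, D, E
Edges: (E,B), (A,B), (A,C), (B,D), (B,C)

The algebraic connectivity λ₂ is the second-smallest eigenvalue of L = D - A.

Degrees: deg(A) = 2, deg(B) = 4, deg(C) = 2, deg(D) = 1, deg(E) = 1.
L = D − A with rows/columns ordered (A, B, C, D, E):
  [ 2, -1, -1,  0,  0]
  [-1,  4, -1, -1, -1]
  [-1, -1,  2,  0,  0]
  [ 0, -1,  0,  1,  0]
  [ 0, -1,  0,  0,  1]
Characteristic polynomial: det(λI − L) = λ(λ − 1)²(λ − 3)(λ − 5).
Roots: λ = 0; (λ − 1) = 0 ⇒ λ = 1 (multiplicity 2); (λ − 3) = 0 ⇒ λ = 3; (λ − 5) = 0 ⇒ λ = 5.
(Check: the roots sum (with multiplicity) to 10, matching trace L = Σdeg = 2·5 = 10.)
Laplacian eigenvalues: [0.0, 1.0, 1.0, 3.0, 5.0]. Algebraic connectivity (smallest non-zero eigenvalue) = 1.0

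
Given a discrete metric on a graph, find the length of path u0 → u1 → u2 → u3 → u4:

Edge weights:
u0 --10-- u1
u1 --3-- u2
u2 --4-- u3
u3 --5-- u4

Arc length = 10 + 3 + 4 + 5 = 22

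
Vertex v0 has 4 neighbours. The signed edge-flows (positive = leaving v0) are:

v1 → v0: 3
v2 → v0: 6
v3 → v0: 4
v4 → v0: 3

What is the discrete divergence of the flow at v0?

Divergence = sum of outgoing flows = (-3) + (-6) + (-4) + (-3) = -16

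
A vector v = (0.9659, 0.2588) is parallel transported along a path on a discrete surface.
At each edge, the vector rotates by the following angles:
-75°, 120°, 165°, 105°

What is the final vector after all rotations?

Total rotation: (-75°) + 120° + 165° + 105° = 315° ≡ -45° (mod 360°). Final vector: (0.8660, -0.5000)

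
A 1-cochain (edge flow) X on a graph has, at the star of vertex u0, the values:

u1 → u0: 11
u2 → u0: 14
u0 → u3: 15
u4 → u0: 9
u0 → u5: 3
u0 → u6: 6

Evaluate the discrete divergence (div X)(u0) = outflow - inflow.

Divergence = sum of outgoing flows = (-11) + (-14) + 15 + (-9) + 3 + 6 = -10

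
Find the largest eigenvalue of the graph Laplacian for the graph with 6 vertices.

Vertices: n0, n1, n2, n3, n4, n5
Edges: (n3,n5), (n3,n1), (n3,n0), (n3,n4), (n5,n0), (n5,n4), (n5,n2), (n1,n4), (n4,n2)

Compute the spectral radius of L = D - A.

Degrees: deg(n0) = 2, deg(n1) = 2, deg(n2) = 2, deg(n3) = 4, deg(n4) = 4, deg(n5) = 4.
L = D − A with rows/columns ordered (n0, n1, n2, n3, n4, n5):
  [ 2,  0,  0, -1,  0, -1]
  [ 0,  2,  0, -1, -1,  0]
  [ 0,  0,  2,  0, -1, -1]
  [-1, -1,  0,  4, -1, -1]
  [ 0, -1, -1, -1,  4, -1]
  [-1,  0, -1, -1, -1,  4]
Characteristic polynomial: det(λI − L) = λ(λ² − 7λ + 9)²(λ − 4).
Roots: λ = 0; (λ² − 7λ + 9) = 0 ⇒ λ = (7 ± √13)/2 ≈ 1.6972, 5.3028 (multiplicity 2); (λ − 4) = 0 ⇒ λ = 4.
(Check: the roots sum (with multiplicity) to 18, matching trace L = Σdeg = 2·9 = 18.)
Laplacian eigenvalues: [0.0, 1.6972, 1.6972, 4.0, 5.3028, 5.3028]. Largest eigenvalue (spectral radius) = 5.3028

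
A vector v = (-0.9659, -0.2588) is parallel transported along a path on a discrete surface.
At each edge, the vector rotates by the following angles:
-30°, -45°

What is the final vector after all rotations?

Total rotation: (-30°) + (-45°) = -75°. Final vector: (-0.5000, 0.8660)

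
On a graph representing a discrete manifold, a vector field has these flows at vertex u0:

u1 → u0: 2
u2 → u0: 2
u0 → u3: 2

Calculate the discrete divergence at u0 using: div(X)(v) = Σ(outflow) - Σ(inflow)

Divergence = sum of outgoing flows = (-2) + (-2) + 2 = -2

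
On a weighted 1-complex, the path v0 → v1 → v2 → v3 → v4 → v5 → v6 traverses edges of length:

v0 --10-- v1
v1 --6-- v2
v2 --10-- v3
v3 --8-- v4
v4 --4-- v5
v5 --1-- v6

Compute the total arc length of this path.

Arc length = 10 + 6 + 10 + 8 + 4 + 1 = 39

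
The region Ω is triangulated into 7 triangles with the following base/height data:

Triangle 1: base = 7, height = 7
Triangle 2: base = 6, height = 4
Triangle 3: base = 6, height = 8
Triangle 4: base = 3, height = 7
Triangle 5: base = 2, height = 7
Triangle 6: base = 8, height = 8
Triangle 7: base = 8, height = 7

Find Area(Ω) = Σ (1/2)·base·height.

(1/2)×7×7 + (1/2)×6×4 + (1/2)×6×8 + (1/2)×3×7 + (1/2)×2×7 + (1/2)×8×8 + (1/2)×8×7 = 138.0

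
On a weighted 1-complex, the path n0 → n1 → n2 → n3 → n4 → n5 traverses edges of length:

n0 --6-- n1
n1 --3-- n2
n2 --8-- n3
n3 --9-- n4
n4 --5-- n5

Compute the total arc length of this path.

Arc length = 6 + 3 + 8 + 9 + 5 = 31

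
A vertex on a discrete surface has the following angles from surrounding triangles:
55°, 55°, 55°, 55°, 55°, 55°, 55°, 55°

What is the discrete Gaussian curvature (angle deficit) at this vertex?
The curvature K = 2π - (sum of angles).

Sum of angles = 440°. K = 360° - 440° = -80°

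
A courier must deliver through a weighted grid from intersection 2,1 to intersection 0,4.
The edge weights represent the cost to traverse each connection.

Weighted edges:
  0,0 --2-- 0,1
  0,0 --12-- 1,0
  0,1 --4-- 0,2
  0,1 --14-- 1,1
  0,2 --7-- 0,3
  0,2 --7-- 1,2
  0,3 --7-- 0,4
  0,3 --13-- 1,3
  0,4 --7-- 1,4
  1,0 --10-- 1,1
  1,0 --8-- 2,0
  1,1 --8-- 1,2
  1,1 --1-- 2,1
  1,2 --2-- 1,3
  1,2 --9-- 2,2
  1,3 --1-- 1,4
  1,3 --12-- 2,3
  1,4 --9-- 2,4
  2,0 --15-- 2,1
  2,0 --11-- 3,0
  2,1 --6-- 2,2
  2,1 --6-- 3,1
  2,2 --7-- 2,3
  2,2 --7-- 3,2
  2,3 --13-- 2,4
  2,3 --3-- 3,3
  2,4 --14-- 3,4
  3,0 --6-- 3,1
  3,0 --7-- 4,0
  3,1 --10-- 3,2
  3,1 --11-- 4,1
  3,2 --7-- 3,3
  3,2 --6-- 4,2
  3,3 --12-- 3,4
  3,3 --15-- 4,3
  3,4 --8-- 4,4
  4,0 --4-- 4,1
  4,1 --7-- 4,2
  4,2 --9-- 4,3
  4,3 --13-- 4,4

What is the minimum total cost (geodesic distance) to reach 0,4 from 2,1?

Shortest path: 2,1 → 1,1 → 1,2 → 1,3 → 1,4 → 0,4, total weight = 19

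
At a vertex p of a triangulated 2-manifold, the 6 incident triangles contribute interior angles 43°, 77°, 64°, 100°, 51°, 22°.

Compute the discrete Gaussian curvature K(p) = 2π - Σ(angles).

Sum of angles = 357°. K = 360° - 357° = 3° = π/60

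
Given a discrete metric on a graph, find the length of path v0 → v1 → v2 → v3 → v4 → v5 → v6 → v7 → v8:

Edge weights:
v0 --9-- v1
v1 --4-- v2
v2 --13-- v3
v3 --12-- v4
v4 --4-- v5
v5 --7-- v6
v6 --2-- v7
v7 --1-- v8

Arc length = 9 + 4 + 13 + 12 + 4 + 7 + 2 + 1 = 52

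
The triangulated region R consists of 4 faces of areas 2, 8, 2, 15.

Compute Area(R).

2 + 8 + 2 + 15 = 27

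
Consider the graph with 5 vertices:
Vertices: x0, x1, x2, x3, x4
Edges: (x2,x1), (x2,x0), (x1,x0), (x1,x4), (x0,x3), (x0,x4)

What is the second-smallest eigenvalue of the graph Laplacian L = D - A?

Degrees: deg(x0) = 4, deg(x1) = 3, deg(x2) = 2, deg(x3) = 1, deg(x4) = 2.
L = D − A with rows/columns ordered (x0, x1, x2, x3, x4):
  [ 4, -1, -1, -1, -1]
  [-1,  3, -1,  0, -1]
  [-1, -1,  2,  0,  0]
  [-1,  0,  0,  1,  0]
  [-1, -1,  0,  0,  2]
Characteristic polynomial: det(λI − L) = λ(λ − 1)(λ − 2)(λ − 4)(λ − 5).
Roots: λ = 0; (λ − 1) = 0 ⇒ λ = 1; (λ − 2) = 0 ⇒ λ = 2; (λ − 4) = 0 ⇒ λ = 4; (λ − 5) = 0 ⇒ λ = 5.
(Check: the roots sum (with multiplicity) to 12, matching trace L = Σdeg = 2·6 = 12.)
Laplacian eigenvalues: [0.0, 1.0, 2.0, 4.0, 5.0]. Algebraic connectivity (smallest non-zero eigenvalue) = 1.0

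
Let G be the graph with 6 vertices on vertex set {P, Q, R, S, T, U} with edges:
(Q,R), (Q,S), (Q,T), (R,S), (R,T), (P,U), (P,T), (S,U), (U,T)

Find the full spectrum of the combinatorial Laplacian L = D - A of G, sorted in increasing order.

Degrees: deg(P) = 2, deg(Q) = 3, deg(R) = 3, deg(S) = 3, deg(T) = 4, deg(U) = 3.
L = D − A with rows/columns ordered (P, Q, R, S, T, U):
  [ 2,  0,  0,  0, -1, -1]
  [ 0,  3, -1, -1, -1,  0]
  [ 0, -1,  3, -1, -1,  0]
  [ 0, -1, -1,  3,  0, -1]
  [-1, -1, -1,  0,  4, -1]
  [-1,  0,  0, -1, -1,  3]
Characteristic polynomial: det(λI − L) = λ(λ² − 7λ + 8)(λ − 3)(λ − 4)².
Roots: λ = 0; (λ² − 7λ + 8) = 0 ⇒ λ = (7 ± √17)/2 ≈ 1.4384, 5.5616; (λ − 3) = 0 ⇒ λ = 3; (λ − 4) = 0 ⇒ λ = 4 (multiplicity 2).
(Check: the roots sum (with multiplicity) to 18, matching trace L = Σdeg = 2·9 = 18.)
Laplacian eigenvalues (increasing order): [0.0, 1.4384, 3.0, 4.0, 4.0, 5.5616]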